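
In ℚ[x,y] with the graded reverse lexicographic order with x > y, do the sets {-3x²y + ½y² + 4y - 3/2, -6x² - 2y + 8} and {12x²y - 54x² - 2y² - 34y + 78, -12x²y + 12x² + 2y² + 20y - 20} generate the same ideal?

No, the ideals differ.

Two ideals are equal iff their reduced Gröbner bases coincide (the reduced basis is unique for a fixed ordering).
Buchberger on the first generating set:
f_1 = -3x²y + ½y² + 4y - 3/2, LT = x²y.
f_2 = -6x² - 2y + 8, LT = x².

S(f_1,f_2): lcm = x²y. S = -½y² + ½.
  leading term y²: no divisor's leading term divides it; move -½y² to the remainder.
  leading term 1: no divisor's leading term divides it; move ½ to the remainder.
  remainder -½y² + ½ ≠ 0; add g_3 = -½y² + ½ to the basis.

S(f_1,g_3): lcm = x²y². S = -⅙y³ + x² - 4/3y² + ½y.
  leading term y³: subtract (⅓y)·g_3 from -⅙y³ + x² - 4/3y² + ½y → x² - 4/3y² + ⅓y
  leading term x²: subtract (-⅙)·f_2 from x² - 4/3y² + ⅓y → -4/3y² + 4/3
  leading term y²: subtract (8/3)·g_3 from -4/3y² + 4/3 → 0
  remainder 0.

S(f_2,g_3): leading monomials are coprime, so the S-polynomial reduces to 0 (Buchberger's first criterion).
Every S-polynomial of the final basis reduces to 0, so we have a Gröbner basis.
Inter-reduce: drop elements whose leading term is divisible by another's, tail-reduce, and make monic.
Reduced Gröbner basis: {x² + ⅓y - 4/3, y² - 1}.

Buchberger on the second generating set:
h_1 = 12x²y - 54x² - 2y² - 34y + 78, LT = x²y.
h_2 = -12x²y + 12x² + 2y² + 20y - 20, LT = x²y.

S(h_1,h_2): lcm = x²y. S = -7/2x² - 7/6y + 29/6.
  leading term x²: no divisor's leading term divides it; move -7/2x² to the remainder.
  leading term y: no divisor's leading term divides it; move -7/6y to the remainder.
  leading term 1: no divisor's leading term divides it; move 29/6 to the remainder.
  remainder -7/2x² - 7/6y + 29/6 ≠ 0; add k_3 = -7/2x² - 7/6y + 29/6 to the basis.

S(h_1,k_3): lcm = x²y. S = -9/2x² - ½y² - 61/42y + 13/2.
  leading term x²: subtract (9/7)·k_3 from -9/2x² - ½y² - 61/42y + 13/2 → -½y² + 1/21y + 2/7
  leading term y²: no divisor's leading term divides it; move -½y² to the remainder.
  leading term y: no divisor's leading term divides it; move 1/21y to the remainder.
  leading term 1: no divisor's leading term divides it; move 2/7 to the remainder.
  remainder -½y² + 1/21y + 2/7 ≠ 0; add k_4 = -½y² + 1/21y + 2/7 to the basis.

S(h_2,k_3): lcm = x²y. S = -x² - ½y² - 2/7y + 5/3.
  leading term x²: subtract (2/7)·k_3 from -x² - ½y² - 2/7y + 5/3 → -½y² + 1/21y + 2/7
  leading term y²: subtract (1)·k_4 from -½y² + 1/21y + 2/7 → 0
  remainder 0.

S(h_1,k_4): lcm = x²y². S = -185/42x²y - ⅙y³ + 4/7x² - 17/6y² + 13/2y.
  leading term x²y: subtract (-185/504)·h_1 from -185/42x²y - ⅙y³ + 4/7x² - 17/6y² + 13/2y → -⅙y³ - 77/4x² - 899/252y² - 1507/252y + 2405/84
  leading term y³: subtract (⅓y)·k_4 from -⅙y³ - 77/4x² - 899/252y² - 1507/252y + 2405/84 → -77/4x² - 43/12y² - 1531/252y + 2405/84
  leading term x²: subtract (11/2)·k_3 from -77/4x² - 43/12y² - 1531/252y + 2405/84 → -43/12y² + 43/126y + 43/21
  leading term y²: subtract (43/6)·k_4 from -43/12y² + 43/126y + 43/21 → 0
  remainder 0.

S(h_2,k_4): lcm = x²y². S = -19/21x²y - ⅙y³ + 4/7x² - 5/3y² + 5/3y.
  leading term x²y: subtract (-19/252)·h_1 from -19/21x²y - ⅙y³ + 4/7x² - 5/3y² + 5/3y → -⅙y³ - 7/2x² - 229/126y² - 113/126y + 247/42
  leading term y³: subtract (⅓y)·k_4 from -⅙y³ - 7/2x² - 229/126y² - 113/126y + 247/42 → -7/2x² - 11/6y² - 125/126y + 247/42
  leading term x²: subtract (1)·k_3 from -7/2x² - 11/6y² - 125/126y + 247/42 → -11/6y² + 11/63y + 22/21
  leading term y²: subtract (11/3)·k_4 from -11/6y² + 11/63y + 22/21 → 0
  remainder 0.

S(k_3,k_4): leading monomials are coprime, so the S-polynomial reduces to 0 (Buchberger's first criterion).
Every S-polynomial of the final basis reduces to 0, so we have a Gröbner basis.
Inter-reduce: drop elements whose leading term is divisible by another's, tail-reduce, and make monic.
Reduced Gröbner basis: {x² + ⅓y - 29/21, y² - 2/21y - 4/7}.

The bases are distinct; the ideals are different.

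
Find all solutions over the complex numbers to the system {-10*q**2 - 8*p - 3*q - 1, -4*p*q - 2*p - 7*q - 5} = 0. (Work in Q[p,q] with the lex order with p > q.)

Compute a lex Gröbner basis by Buchberger's algorithm.
f_1 = -8*p - 10*q**2 - 3*q - 1, LT = p.
f_2 = -4*p*q - 2*p - 7*q - 5, LT = p*q.

S(f_1,f_2): lcm = p*q. S = -1/2*p + 5/4*q**3 + 3/8*q**2 - 13/8*q - 5/4.
  reduce S modulo (f_1, f_2):
  remainder 5/4*q**3 + q**2 - 23/16*q - 19/16 ≠ 0; add h_3 = 5/4*q**3 + q**2 - 23/16*q - 19/16 to the basis.

The other S-polynomials (S(f_1,h_3), S(f_2,h_3)) all reduce to 0 modulo the current basis, so we have a Gröbner basis.
Inter-reduce: drop elements whose leading term is divisible by another's, tail-reduce, and make monic.
Reduced Gröbner basis: {p + 5/4*q**2 + 3/8*q + 1/8, q**3 + 4/5*q**2 - 23/20*q - 19/20}.

Since the basis is lex-ordered, q**3 + 4/5*q**2 - 23/20*q - 19/20 is univariate in q. Its roots are {-1, 1/10 - 2*sqrt(6)/5, 1/10 + 2*sqrt(6)/5}. Back-substituting each root into the other basis elements fixes the other coordinates.
  q = -1: the earlier basis element becomes p + 1 = 0, giving p = -1 — point (-1, -1).
  q = 1/10 - 2*sqrt(6)/5: the earlier basis element becomes p - sqrt(6)/4 + 11/8 = 0, giving p = -11/8 + sqrt(6)/4 — point (-11/8 + sqrt(6)/4, 1/10 - 2*sqrt(6)/5).
  q = 1/10 + 2*sqrt(6)/5: the earlier basis element becomes p + sqrt(6)/4 + 11/8 = 0, giving p = -11/8 - sqrt(6)/4 — point (-11/8 - sqrt(6)/4, 1/10 + 2*sqrt(6)/5).

{(-1, -1), (-11/8 + sqrt(6)/4, 1/10 - 2*sqrt(6)/5), (-11/8 - sqrt(6)/4, 1/10 + 2*sqrt(6)/5)}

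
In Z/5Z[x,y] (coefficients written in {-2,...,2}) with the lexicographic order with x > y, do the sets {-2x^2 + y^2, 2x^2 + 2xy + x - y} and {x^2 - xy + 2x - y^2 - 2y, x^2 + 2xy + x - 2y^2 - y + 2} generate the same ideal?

No, the ideals differ.

Equality of ideals is decidable: compute both reduced Gröbner bases (unique for the ordering) and check whether they agree.
Buchberger on the first generating set:
f_1 = -2x^2 + y^2, LT = x^2.
f_2 = 2x^2 + 2xy + x - y, LT = x^2.

S(f_1,f_2): lcm = x^2. S = -xy + 2x + 2y^2 - 2y.
  leading term xy: no divisor's leading term divides it; move -xy to the remainder.
  leading term x: no divisor's leading term divides it; move 2x to the remainder.
  leading term y^2: no divisor's leading term divides it; move 2y^2 to the remainder.
  leading term y: no divisor's leading term divides it; move -2y to the remainder.
  remainder -xy + 2x + 2y^2 - 2y ≠ 0; add g_3 = -xy + 2x + 2y^2 - 2y to the basis.

S(f_1,g_3): lcm = x^2y. S = 2x^2 + 2xy^2 - 2xy + 2y^3.
  leading term x^2: subtract (-1)·f_1 from 2x^2 + 2xy^2 - 2xy + 2y^3 → 2xy^2 - 2xy + 2y^3 + y^2
  leading term xy^2: subtract (-2y)·g_3 from 2xy^2 - 2xy + 2y^3 + y^2 → 2xy + y^3 + 2y^2
  leading term xy: subtract (-2)·g_3 from 2xy + y^3 + 2y^2 → -x + y^3 + y^2 + y
  leading term x: no divisor's leading term divides it; move -x to the remainder.
  leading term y^3: no divisor's leading term divides it; move y^3 to the remainder.
  leading term y^2: no divisor's leading term divides it; move y^2 to the remainder.
  leading term y: no divisor's leading term divides it; move y to the remainder.
  remainder -x + y^3 + y^2 + y ≠ 0; add g_4 = -x + y^3 + y^2 + y to the basis.

S(f_1,g_4): lcm = x^2. S = xy^3 + xy^2 + xy + 2y^2.
  leading term xy^3: subtract (-y^2)·g_3 from xy^3 + xy^2 + xy + 2y^2 → -2xy^2 + xy + 2y^4 - 2y^3 + 2y^2
  leading term xy^2: subtract (2y)·g_3 from -2xy^2 + xy + 2y^4 - 2y^3 + 2y^2 → 2xy + 2y^4 - y^3 + y^2
  leading term xy: subtract (-2)·g_3 from 2xy + 2y^4 - y^3 + y^2 → -x + 2y^4 - y^3 + y
  leading term x: subtract (1)·g_4 from -x + 2y^4 - y^3 + y → 2y^4 - 2y^3 - y^2
  leading term y^4: no divisor's leading term divides it; move 2y^4 to the remainder.
  leading term y^3: no divisor's leading term divides it; move -2y^3 to the remainder.
  leading term y^2: no divisor's leading term divides it; move -y^2 to the remainder.
  remainder 2y^4 - 2y^3 - y^2 ≠ 0; add g_5 = 2y^4 - 2y^3 - y^2 to the basis.

The other S-polynomials (S(f_2,g_3), S(f_2,g_4), S(g_3,g_4), S(f_1,g_5), S(f_2,g_5), S(g_3,g_5), S(g_4,g_5)) all reduce to 0 modulo the current basis, so we have a Gröbner basis.
Inter-reduce: drop elements whose leading term is divisible by another's, tail-reduce, and make monic.
Reduced Gröbner basis: {x - y^3 - y^2 - y, y^4 - y^3 + 2y^2}.

Buchberger on the second generating set:
h_1 = x^2 - xy + 2x - y^2 - 2y, LT = x^2.
h_2 = x^2 + 2xy + x - 2y^2 - y + 2, LT = x^2.

S(h_1,h_2): lcm = x^2. S = 2xy + x + y^2 - y - 2.
  leading term xy: no divisor's leading term divides it; move 2xy to the remainder.
  leading term x: no divisor's leading term divides it; move x to the remainder.
  leading term y^2: no divisor's leading term divides it; move y^2 to the remainder.
  leading term y: no divisor's leading term divides it; move -y to the remainder.
  leading term 1: no divisor's leading term divides it; move -2 to the remainder.
  remainder 2xy + x + y^2 - y - 2 ≠ 0; add k_3 = 2xy + x + y^2 - y - 2 to the basis.

S(h_1,k_3): lcm = x^2y. S = 2x^2 + xy^2 + x - y^3 - 2y^2.
  leading term x^2: subtract (2)·h_1 from 2x^2 + xy^2 + x - y^3 - 2y^2 → xy^2 + 2xy + 2x - y^3 - y
  leading term xy^2: subtract (-2y)·k_3 from xy^2 + 2xy + 2x - y^3 - y → -xy + 2x + y^3 - 2y^2
  leading term xy: subtract (2)·k_3 from -xy + 2x + y^3 - 2y^2 → y^3 + y^2 + 2y - 1
  leading term y^3: no divisor's leading term divides it; move y^3 to the remainder.
  leading term y^2: no divisor's leading term divides it; move y^2 to the remainder.
  leading term y: no divisor's leading term divides it; move 2y to the remainder.
  leading term 1: no divisor's leading term divides it; move -1 to the remainder.
  remainder y^3 + y^2 + 2y - 1 ≠ 0; add k_4 = y^3 + y^2 + 2y - 1 to the basis.

The other S-polynomials (S(h_2,k_3), S(h_1,k_4), S(h_2,k_4), S(k_3,k_4)) all reduce to 0 modulo the current basis, so we have a Gröbner basis.
Inter-reduce: drop elements whose leading term is divisible by another's, tail-reduce, and make monic.
Reduced Gröbner basis: {x^2 + 2y^2 - 1, xy - 2x - 2y^2 + 2y - 1, y^3 + y^2 + 2y - 1}.

The bases are distinct; the ideals are different.
The same test decides containment: I ⊆ J iff every generator of I reduces to 0 modulo a Gröbner basis of J.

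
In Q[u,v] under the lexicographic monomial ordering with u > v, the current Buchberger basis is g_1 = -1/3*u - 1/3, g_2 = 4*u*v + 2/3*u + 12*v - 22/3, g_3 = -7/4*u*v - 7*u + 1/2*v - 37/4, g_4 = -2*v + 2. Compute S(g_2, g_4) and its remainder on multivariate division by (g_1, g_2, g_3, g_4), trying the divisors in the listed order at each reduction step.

S(g_2, g_4) = 7/6*u + 3*v - 11/6; remainder on division = 0.

lcm(LM(g_2), LM(g_4)) = u*v.
S = (lcm/LT(g_2))·g_2 − (lcm/LT(g_4))·g_4 = 7/6*u + 3*v - 11/6.
Reduce S modulo (g_1, g_2, g_3, g_4) in that order:
  leading term u: subtract (-7/2)·g_1 from 7/6*u + 3*v - 11/6 → 3*v - 3
  leading term v: subtract (-3/2)·g_4 from 3*v - 3 → 0
The remainder is 0, so this S-polynomial contributes no new basis element.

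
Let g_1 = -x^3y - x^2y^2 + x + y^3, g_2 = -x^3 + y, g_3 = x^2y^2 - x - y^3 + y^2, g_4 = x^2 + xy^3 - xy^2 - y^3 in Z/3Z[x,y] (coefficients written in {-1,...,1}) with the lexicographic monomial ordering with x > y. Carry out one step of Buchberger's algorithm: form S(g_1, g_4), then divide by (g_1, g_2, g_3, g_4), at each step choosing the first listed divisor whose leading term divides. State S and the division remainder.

lcm(LM(g_1), LM(g_4)) = x^3y.
S = (lcm/LT(g_1))·g_1 − (lcm/LT(g_4))·g_4 = -x^2y^4 + x^2y^3 + x^2y^2 + xy^4 - x - y^3.
Reduce S modulo (g_1, g_2, g_3, g_4) in that order:
  leading term x^2y^4: subtract (-y^2)·g_3 from -x^2y^4 + x^2y^3 + x^2y^2 + xy^4 - x - y^3 → x^2y^3 + x^2y^2 + xy^4 - xy^2 - x - y^5 + y^4 - y^3
  leading term x^2y^3: subtract (y)·g_3 from x^2y^3 + x^2y^2 + xy^4 - xy^2 - x - y^5 + y^4 - y^3 → x^2y^2 + xy^4 - xy^2 + xy - x - y^5 - y^4 + y^3
  leading term x^2y^2: subtract (1)·g_3 from x^2y^2 + xy^4 - xy^2 + xy - x - y^5 - y^4 + y^3 → xy^4 - xy^2 + xy - y^5 - y^4 - y^3 - y^2
  leading term xy^4: no divisor's leading term divides it; move xy^4 to the remainder.
  leading term xy^2: no divisor's leading term divides it; move -xy^2 to the remainder.
  leading term xy: no divisor's leading term divides it; move xy to the remainder.
  leading term y^5: no divisor's leading term divides it; move -y^5 to the remainder.
  leading term y^4: no divisor's leading term divides it; move -y^4 to the remainder.
  leading term y^3: no divisor's leading term divides it; move -y^3 to the remainder.
  leading term y^2: no divisor's leading term divides it; move -y^2 to the remainder.
The remainder xy^4 - xy^2 + xy - y^5 - y^4 - y^3 - y^2 is nonzero, so it would be added as the next basis element.

S(g_1, g_4) = -x^2y^4 + x^2y^3 + x^2y^2 + xy^4 - x - y^3; remainder on division = xy^4 - xy^2 + xy - y^5 - y^4 - y^3 - y^2.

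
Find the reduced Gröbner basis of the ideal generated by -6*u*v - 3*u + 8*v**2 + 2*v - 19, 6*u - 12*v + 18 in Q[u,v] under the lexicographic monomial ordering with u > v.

f_1 = -6*u*v - 3*u + 8*v**2 + 2*v - 19, LT = u*v.
f_2 = 6*u - 12*v + 18, LT = u.

S(f_1,f_2): lcm = u*v. S = 1/2*u + 2/3*v**2 - 10/3*v + 19/6.
  reduce S modulo (f_1, f_2):
  remainder 2/3*v**2 - 7/3*v + 5/3 ≠ 0; add g_3 = 2/3*v**2 - 7/3*v + 5/3 to the basis.

The other S-polynomials (S(f_1,g_3), S(f_2,g_3)) all reduce to 0 modulo the current basis, so we have a Gröbner basis.
Inter-reduce: drop elements whose leading term is divisible by another's, tail-reduce, and make monic.

G = {u - 2*v + 3, v**2 - 7/2*v + 5/2}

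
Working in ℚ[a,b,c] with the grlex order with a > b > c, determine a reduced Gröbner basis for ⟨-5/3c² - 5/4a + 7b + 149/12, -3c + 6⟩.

G = {a - 28/5b - 23/5, c - 2}

f_1 = -5/3c² - 5/4a + 7b + 149/12, LT = c².
f_2 = -3c + 6, LT = c.

S(f_1,f_2): lcm = c². S = ¾a - 21/5b + 2c - 149/20.
  reduce S modulo (f_1, f_2):
  remainder ¾a - 21/5b - 69/20 ≠ 0; add g_3 = ¾a - 21/5b - 69/20 to the basis.

The other S-polynomials (S(f_1,g_3), S(f_2,g_3)) all reduce to 0 modulo the current basis, so we have a Gröbner basis.
Inter-reduce: drop elements whose leading term is divisible by another's, tail-reduce, and make monic.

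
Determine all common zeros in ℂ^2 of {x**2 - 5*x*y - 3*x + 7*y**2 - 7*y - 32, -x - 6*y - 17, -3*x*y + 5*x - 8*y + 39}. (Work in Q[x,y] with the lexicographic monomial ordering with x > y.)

Compute a lex Gröbner basis by Buchberger's algorithm.
f_1 = x**2 - 5*x*y - 3*x + 7*y**2 - 7*y - 32, LT = x**2.
f_2 = -x - 6*y - 17, LT = x.
f_3 = -3*x*y + 5*x - 8*y + 39, LT = x*y.

S(f_1,f_2): lcm = x**2. S = -11*x*y - 20*x + 7*y**2 - 7*y - 32.
  leading term x*y: subtract (11*y)·f_2 from -11*x*y - 20*x + 7*y**2 - 7*y - 32 → -20*x + 73*y**2 + 180*y - 32
  leading term x: subtract (20)·f_2 from -20*x + 73*y**2 + 180*y - 32 → 73*y**2 + 300*y + 308
  leading term y**2: no divisor's leading term divides it; move 73*y**2 to the remainder.
  leading term y: no divisor's leading term divides it; move 300*y to the remainder.
  leading term 1: no divisor's leading term divides it; move 308 to the remainder.
  remainder 73*y**2 + 300*y + 308 ≠ 0; add h_4 = 73*y**2 + 300*y + 308 to the basis.

S(f_1,f_3): lcm = x**2*y. S = 5/3*x**2 - 5*x*y**2 - 17/3*x*y + 13*x + 7*y**3 - 7*y**2 - 32*y.
  leading term x**2: subtract (5/3)·f_1 from 5/3*x**2 - 5*x*y**2 - 17/3*x*y + 13*x + 7*y**3 - 7*y**2 - 32*y → -5*x*y**2 + 8/3*x*y + 18*x + 7*y**3 - 56/3*y**2 - 61/3*y + 160/3
  leading term x*y**2: subtract (5*y**2)·f_2 from -5*x*y**2 + 8/3*x*y + 18*x + 7*y**3 - 56/3*y**2 - 61/3*y + 160/3 → 8/3*x*y + 18*x + 37*y**3 + 199/3*y**2 - 61/3*y + 160/3
  leading term x*y: subtract (-8/3*y)·f_2 from 8/3*x*y + 18*x + 37*y**3 + 199/3*y**2 - 61/3*y + 160/3 → 18*x + 37*y**3 + 151/3*y**2 - 197/3*y + 160/3
  leading term x: subtract (-18)·f_2 from 18*x + 37*y**3 + 151/3*y**2 - 197/3*y + 160/3 → 37*y**3 + 151/3*y**2 - 521/3*y - 758/3
  leading term y**3: subtract (37/73*y)·h_4 from 37*y**3 + 151/3*y**2 - 521/3*y - 758/3 → -22277/219*y**2 - 72221/219*y - 758/3
  leading term y**2: subtract (-22277/15987)·h_4 from -22277/219*y**2 - 72221/219*y - 758/3 → 1410967/15987*y + 2821934/15987
  leading term y: no divisor's leading term divides it; move 1410967/15987*y to the remainder.
  leading term 1: no divisor's leading term divides it; move 2821934/15987 to the remainder.
  remainder 1410967/15987*y + 2821934/15987 ≠ 0; add h_5 = 1410967/15987*y + 2821934/15987 to the basis.

The other S-polynomials (S(f_2,f_3), S(f_1,h_4), S(f_2,h_4), S(f_3,h_4), S(f_1,h_5), S(f_2,h_5), S(f_3,h_5), S(h_4,h_5)) all reduce to 0 modulo the current basis, so we have a Gröbner basis.
Inter-reduce: drop elements whose leading term is divisible by another's, tail-reduce, and make monic.
Reduced Gröbner basis: {x + 5, y + 2}.

Elimination: the polynomial y + 2 lies in the elimination ideal for y, so y ∈ {-2}. For each such y, the remaining basis elements (now univariate) give the rest of the solution.
  y = -2: the earlier basis element becomes x + 5 = 0, giving x = -5 — point (-5, -2).
Each listed point satisfies every original equation (direct substitution).
Zero-dimensionality of the ideal guarantees finitely many solutions over ℂ.

{(-5, -2)}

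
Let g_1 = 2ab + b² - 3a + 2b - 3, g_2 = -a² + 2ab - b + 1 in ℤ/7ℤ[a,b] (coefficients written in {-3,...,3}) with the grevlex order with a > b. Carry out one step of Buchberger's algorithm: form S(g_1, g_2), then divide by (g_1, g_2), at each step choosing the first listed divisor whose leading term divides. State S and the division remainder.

S(g_1, g_2) = -ab² + 2a² + ab - b² + 2a + b; remainder on division = -3b³ + 2a + b + 2.

lcm(LM(g_1), LM(g_2)) = a²b.
S = (lcm/LT(g_1))·g_1 − (lcm/LT(g_2))·g_2 = -ab² + 2a² + ab - b² + 2a + b.
Reduce S modulo (g_1, g_2) in that order:
  leading term ab²: subtract (3b)·g_1 from -ab² + 2a² + ab - b² + 2a + b → -3b³ + 2a² + 3ab + 2a + 3b
  leading term b³: no divisor's leading term divides it; move -3b³ to the remainder.
  leading term a²: subtract (-2)·g_2 from 2a² + 3ab + 2a + 3b → 2a + b + 2
  leading term a: no divisor's leading term divides it; move 2a to the remainder.
  leading term b: no divisor's leading term divides it; move b to the remainder.
  leading term 1: no divisor's leading term divides it; move 2 to the remainder.
The remainder -3b³ + 2a + b + 2 is nonzero, so it would be added as the next basis element.
This is the inner loop of Buchberger's algorithm — each nonzero remainder becomes a new basis element.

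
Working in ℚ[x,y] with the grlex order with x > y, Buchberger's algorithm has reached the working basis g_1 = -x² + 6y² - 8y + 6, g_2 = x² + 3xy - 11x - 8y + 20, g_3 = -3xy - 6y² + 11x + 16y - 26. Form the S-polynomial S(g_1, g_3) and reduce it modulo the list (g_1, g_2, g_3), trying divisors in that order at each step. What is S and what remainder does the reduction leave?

S(g_1, g_3) = -2xy² - 6y³ + 11/3x² + 16/3xy + 8y² - 26/3x - 6y; remainder on division = -2y³ + 70/3y² - 16x - 86/3y + 118/3.

lcm(LM(g_1), LM(g_3)) = x²y.
S = (lcm/LT(g_1))·g_1 − (lcm/LT(g_3))·g_3 = -2xy² - 6y³ + 11/3x² + 16/3xy + 8y² - 26/3x - 6y.
Reduce S modulo (g_1, g_2, g_3) in that order:
  leading term xy²: subtract (⅔y)·g_3 from -2xy² - 6y³ + 11/3x² + 16/3xy + 8y² - 26/3x - 6y → -2y³ + 11/3x² - 2xy - 8/3y² - 26/3x + 34/3y
  leading term y³: no divisor's leading term divides it; move -2y³ to the remainder.
  leading term x²: subtract (-11/3)·g_1 from 11/3x² - 2xy - 8/3y² - 26/3x + 34/3y → -2xy + 58/3y² - 26/3x - 18y + 22
  leading term xy: subtract (⅔)·g_3 from -2xy + 58/3y² - 26/3x - 18y + 22 → 70/3y² - 16x - 86/3y + 118/3
  leading term y²: no divisor's leading term divides it; move 70/3y² to the remainder.
  leading term x: no divisor's leading term divides it; move -16x to the remainder.
  leading term y: no divisor's leading term divides it; move -86/3y to the remainder.
  leading term 1: no divisor's leading term divides it; move 118/3 to the remainder.
The remainder -2y³ + 70/3y² - 16x - 86/3y + 118/3 is nonzero, so it would be added as the next basis element.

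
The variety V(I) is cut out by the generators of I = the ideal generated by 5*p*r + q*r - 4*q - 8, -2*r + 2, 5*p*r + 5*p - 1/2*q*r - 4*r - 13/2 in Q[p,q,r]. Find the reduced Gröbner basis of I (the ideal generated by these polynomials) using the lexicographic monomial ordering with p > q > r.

This is the nonlinear analogue of row-reducing a linear system.

f_1 = 5*p*r + q*r - 4*q - 8, LT = p*r.
f_2 = -2*r + 2, LT = r.
f_3 = 5*p*r + 5*p - 1/2*q*r - 4*r - 13/2, LT = p*r.

S(f_1,f_2): lcm = p*r. S = p + 1/5*q*r - 4/5*q - 8/5.
  reduce S modulo (f_1, f_2, f_3):
  remainder p - 3/5*q - 8/5 ≠ 0; add g_4 = p - 3/5*q - 8/5 to the basis.

S(f_1,f_3): lcm = p*r. S = -p + 3/10*q*r - 4/5*q + 4/5*r - 3/10.
  reduce S modulo (f_1, f_2, f_3, g_4):
  remainder -11/10*q - 11/10 ≠ 0; add g_5 = -11/10*q - 11/10 to the basis.

The other S-polynomials (S(f_2,f_3), S(f_1,g_4), S(f_2,g_4), S(f_3,g_4), S(f_1,g_5), S(f_2,g_5), S(f_3,g_5), S(g_4,g_5)) all reduce to 0 modulo the current basis, so we have a Gröbner basis.
Inter-reduce: drop elements whose leading term is divisible by another's, tail-reduce, and make monic.

G = {p - 1, q + 1, r - 1}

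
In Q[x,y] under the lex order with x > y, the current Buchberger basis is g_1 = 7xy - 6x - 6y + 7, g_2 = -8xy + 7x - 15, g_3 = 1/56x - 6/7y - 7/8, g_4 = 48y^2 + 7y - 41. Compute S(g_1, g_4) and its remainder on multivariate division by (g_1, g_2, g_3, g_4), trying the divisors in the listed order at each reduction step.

S(g_1, g_4) = -337/336xy + 41/48x - 6/7y^2 + y; remainder on division = 0.

lcm(LM(g_1), LM(g_4)) = xy^2.
S = (lcm/LT(g_1))·g_1 − (lcm/LT(g_4))·g_4 = -337/336xy + 41/48x - 6/7y^2 + y.
Reduce S modulo (g_1, g_2, g_3, g_4) in that order:
  leading term xy: subtract (-337/2352)·g_1 from -337/336xy + 41/48x - 6/7y^2 + y → -13/2352x - 6/7y^2 + 55/392y + 337/336
  leading term x: subtract (-13/42)·g_3 from -13/2352x - 6/7y^2 + 55/392y + 337/336 → -6/7y^2 - 1/8y + 41/56
  leading term y^2: subtract (-1/56)·g_4 from -6/7y^2 - 1/8y + 41/56 → 0
The remainder is 0, so this S-polynomial contributes no new basis element.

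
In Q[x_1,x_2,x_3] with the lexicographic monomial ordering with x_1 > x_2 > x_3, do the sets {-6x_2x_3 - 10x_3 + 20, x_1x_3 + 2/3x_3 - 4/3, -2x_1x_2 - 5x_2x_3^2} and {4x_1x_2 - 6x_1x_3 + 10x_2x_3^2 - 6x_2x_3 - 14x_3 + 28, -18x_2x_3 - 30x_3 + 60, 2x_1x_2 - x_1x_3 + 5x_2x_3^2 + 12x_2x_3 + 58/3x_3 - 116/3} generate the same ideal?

Two ideals are equal iff their reduced Gröbner bases coincide (the reduced basis is unique for a fixed ordering).
Buchberger on the first generating set:
f_1 = -6x_2x_3 - 10x_3 + 20, LT = x_2x_3.
f_2 = x_1x_3 + 2/3x_3 - 4/3, LT = x_1x_3.
f_3 = -2x_1x_2 - 5x_2x_3^2, LT = x_1x_2.

S(f_1,f_2): lcm = x_1x_2x_3. S = 5/3x_1x_3 - 10/3x_1 - 2/3x_2x_3 + 4/3x_2.
  reduce S modulo (f_1, f_2, f_3):
  remainder -10/3x_1 + 4/3x_2 ≠ 0; add g_4 = -10/3x_1 + 4/3x_2 to the basis.

S(f_1,f_3): lcm = x_1x_2x_3. S = 5/3x_1x_3 - 10/3x_1 - 5/2x_2x_3^3.
  reduce S modulo (f_1, f_2, f_3, g_4):
  remainder -4/3x_2 + 25/6x_3^3 - 25/3x_3^2 - 10/9x_3 + 20/9 ≠ 0; add g_5 = -4/3x_2 + 25/6x_3^3 - 25/3x_3^2 - 10/9x_3 + 20/9 to the basis.

S(f_1,g_5): lcm = x_2x_3. S = 25/8x_3^4 - 25/4x_3^3 - 5/6x_3^2 + 10/3x_3 - 10/3.
  reduce S modulo (f_1, f_2, f_3, g_4, g_5):
  remainder 25/8x_3^4 - 25/4x_3^3 - 5/6x_3^2 + 10/3x_3 - 10/3 ≠ 0; add g_6 = 25/8x_3^4 - 25/4x_3^3 - 5/6x_3^2 + 10/3x_3 - 10/3 to the basis.

The other S-polynomials (S(f_2,f_3), S(f_1,g_4), S(f_2,g_4), S(f_3,g_4), S(f_2,g_5), S(f_3,g_5), S(g_4,g_5), S(f_1,g_6), S(f_2,g_6), S(f_3,g_6), S(g_4,g_6), S(g_5,g_6)) all reduce to 0 modulo the current basis, so we have a Gröbner basis.
Inter-reduce: drop elements whose leading term is divisible by another's, tail-reduce, and make monic.
Reduced Gröbner basis: {x_1 - 5/4x_3^3 + 5/2x_3^2 + 1/3x_3 - 2/3, x_2 - 25/8x_3^3 + 25/4x_3^2 + 5/6x_3 - 5/3, x_3^4 - 2x_3^3 - 4/15x_3^2 + 16/15x_3 - 16/15}.

Buchberger on the second generating set:
h_1 = 4x_1x_2 - 6x_1x_3 + 10x_2x_3^2 - 6x_2x_3 - 14x_3 + 28, LT = x_1x_2.
h_2 = -18x_2x_3 - 30x_3 + 60, LT = x_2x_3.
h_3 = 2x_1x_2 - x_1x_3 + 5x_2x_3^2 + 12x_2x_3 + 58/3x_3 - 116/3, LT = x_1x_2.

S(h_1,h_2): lcm = x_1x_2x_3. S = -3/2x_1x_3^2 - 5/3x_1x_3 + 10/3x_1 + 5/2x_2x_3^3 - 3/2x_2x_3^2 - 7/2x_3^2 + 7x_3.
  reduce S modulo (h_1, h_2, h_3):
  remainder -3/2x_1x_3^2 - 5/3x_1x_3 + 10/3x_1 - 25/6x_3^3 + 22/3x_3^2 + 2x_3 ≠ 0; add k_4 = -3/2x_1x_3^2 - 5/3x_1x_3 + 10/3x_1 - 25/6x_3^3 + 22/3x_3^2 + 2x_3 to the basis.

S(h_1,h_3): lcm = x_1x_2. S = -x_1x_3 - 15/2x_2x_3 - 79/6x_3 + 79/3.
  reduce S modulo (h_1, h_2, h_3, k_4):
  remainder -x_1x_3 - 2/3x_3 + 4/3 ≠ 0; add k_5 = -x_1x_3 - 2/3x_3 + 4/3 to the basis.

S(h_2,h_3): lcm = x_1x_2x_3. S = 1/2x_1x_3^2 + 5/3x_1x_3 - 10/3x_1 - 5/2x_2x_3^3 - 6x_2x_3^2 - 29/3x_3^2 + 58/3x_3.
  reduce S modulo (h_1, h_2, h_3, k_4, k_5):
  remainder -20/9x_1 + 25/9x_3^3 - 50/9x_3^2 - 20/27x_3 + 40/27 ≠ 0; add k_6 = -20/9x_1 + 25/9x_3^3 - 50/9x_3^2 - 20/27x_3 + 40/27 to the basis.

S(h_3,k_4): lcm = x_1x_2x_3^2. S = -10/9x_1x_2x_3 + 20/9x_1x_2 - 1/2x_1x_3^3 + 5/2x_2x_3^4 + 29/9x_2x_3^3 + 44/9x_2x_3^2 + 4/3x_2x_3 + 29/3x_3^3 - 58/3x_3^2.
  reduce S modulo (h_1, h_2, h_3, k_4, k_5, k_6):
  remainder -25/9x_3^4 + 50/9x_3^3 + 20/27x_3^2 - 80/27x_3 + 80/27 ≠ 0; add k_7 = -25/9x_3^4 + 50/9x_3^3 + 20/27x_3^2 - 80/27x_3 + 80/27 to the basis.

S(h_1,k_5): lcm = x_1x_2x_3. S = -3/2x_1x_3^2 + 5/2x_2x_3^3 - 3/2x_2x_3^2 - 2/3x_2x_3 + 4/3x_2 - 7/2x_3^2 + 7x_3.
  reduce S modulo (h_1, h_2, h_3, k_4, k_5, k_6, k_7):
  remainder 4/3x_2 - 25/6x_3^3 + 25/3x_3^2 + 10/9x_3 - 20/9 ≠ 0; add k_8 = 4/3x_2 - 25/6x_3^3 + 25/3x_3^2 + 10/9x_3 - 20/9 to the basis.

The other S-polynomials (S(h_1,k_4), S(h_2,k_4), S(h_2,k_5), S(h_3,k_5), S(k_4,k_5), S(h_1,k_6), S(h_2,k_6), S(h_3,k_6), S(k_4,k_6), S(k_5,k_6), S(h_1,k_7), S(h_2,k_7), S(h_3,k_7), S(k_4,k_7), S(k_5,k_7), S(k_6,k_7), S(h_1,k_8), S(h_2,k_8), S(h_3,k_8), S(k_4,k_8), S(k_5,k_8), S(k_6,k_8), S(k_7,k_8)) all reduce to 0 modulo the current basis, so we have a Gröbner basis.
Inter-reduce: drop elements whose leading term is divisible by another's, tail-reduce, and make monic.
Reduced Gröbner basis: {x_1 - 5/4x_3^3 + 5/2x_3^2 + 1/3x_3 - 2/3, x_2 - 25/8x_3^3 + 25/4x_3^2 + 5/6x_3 - 5/3, x_3^4 - 2x_3^3 - 4/15x_3^2 + 16/15x_3 - 16/15}.

The two bases agree; hence the ideals are identical.

Yes, the ideals are equal.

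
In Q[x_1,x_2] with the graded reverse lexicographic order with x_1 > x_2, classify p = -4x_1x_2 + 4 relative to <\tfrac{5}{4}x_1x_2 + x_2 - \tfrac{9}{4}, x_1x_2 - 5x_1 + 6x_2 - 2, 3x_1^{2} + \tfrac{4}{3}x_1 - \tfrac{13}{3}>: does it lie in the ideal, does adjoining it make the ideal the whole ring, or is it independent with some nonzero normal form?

First compute the reduced Gröbner basis of I by Buchberger's algorithm.
f_1 = \tfrac{5}{4}x_1x_2 + x_2 - \tfrac{9}{4}, LT = x_1x_2.
f_2 = x_1x_2 - 5x_1 + 6x_2 - 2, LT = x_1x_2.
f_3 = 3x_1^{2} + \tfrac{4}{3}x_1 - \tfrac{13}{3}, LT = x_1^{2}.

S(f_1,f_2): lcm = x_1x_2. S = 5x_1 - \tfrac{26}{5}x_2 + \tfrac{1}{5}.
  leading term x_1: no divisor's leading term divides it; move 5x_1 to the remainder.
  leading term x_2: no divisor's leading term divides it; move -\tfrac{26}{5}x_2 to the remainder.
  leading term 1: no divisor's leading term divides it; move \tfrac{1}{5} to the remainder.
  remainder 5x_1 - \tfrac{26}{5}x_2 + \tfrac{1}{5} ≠ 0; add h_4 = 5x_1 - \tfrac{26}{5}x_2 + \tfrac{1}{5} to the basis.

S(f_1,f_3): lcm = x_1^{2}x_2. S = \tfrac{16}{45}x_1x_2 - \tfrac{9}{5}x_1 + \tfrac{13}{9}x_2.
  leading term x_1x_2: subtract (\tfrac{64}{225})·f_1 from \tfrac{16}{45}x_1x_2 - \tfrac{9}{5}x_1 + \tfrac{13}{9}x_2 → -\tfrac{9}{5}x_1 + \tfrac{29}{25}x_2 + \tfrac{16}{25}
  leading term x_1: subtract (-\tfrac{9}{25})·h_4 from -\tfrac{9}{5}x_1 + \tfrac{29}{25}x_2 + \tfrac{16}{25} → -\tfrac{89}{125}x_2 + \tfrac{89}{125}
  leading term x_2: no divisor's leading term divides it; move -\tfrac{89}{125}x_2 to the remainder.
  leading term 1: no divisor's leading term divides it; move \tfrac{89}{125} to the remainder.
  remainder -\tfrac{89}{125}x_2 + \tfrac{89}{125} ≠ 0; add h_5 = -\tfrac{89}{125}x_2 + \tfrac{89}{125} to the basis.

The other S-polynomials (S(f_2,f_3), S(f_1,h_4), S(f_2,h_4), S(f_3,h_4), S(f_1,h_5), S(f_2,h_5), S(f_3,h_5), S(h_4,h_5)) all reduce to 0 modulo the current basis, so we have a Gröbner basis.
Inter-reduce: drop elements whose leading term is divisible by another's, tail-reduce, and make monic.
Reduced Gröbner basis: {x_1 - 1, x_2 - 1}.
Label its elements g_1 = x_1 - 1, g_2 = x_2 - 1.

Reduce p = -4x_1x_2 + 4 modulo G:
  leading term x_1x_2: subtract (-4x_2)·g_1 from -4x_1x_2 + 4 → -4x_2 + 4
  leading term x_2: subtract (-4)·g_2 from -4x_2 + 4 → 0
  normal form = 0.
Since the normal form is 0, p ∈ I.

-4x_1x_2 + 4 lies in I (it reduces to 0).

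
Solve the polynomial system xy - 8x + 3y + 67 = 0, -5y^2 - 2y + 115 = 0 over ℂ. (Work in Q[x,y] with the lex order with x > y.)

{(4, -5), (404/17, 23/5)}

Compute a lex Gröbner basis by Buchberger's algorithm.
f_1 = xy - 8x + 3y + 67, LT = xy.
f_2 = -5y^2 - 2y + 115, LT = y^2.

S(f_1,f_2): lcm = xy^2. S = -42/5xy + 23x + 3y^2 + 67y.
  leading term xy: subtract (-42/5)·f_1 from -42/5xy + 23x + 3y^2 + 67y → -221/5x + 3y^2 + 461/5y + 2814/5
  leading term x: no divisor's leading term divides it; move -221/5x to the remainder.
  leading term y^2: subtract (-3/5)·f_2 from 3y^2 + 461/5y + 2814/5 → 91y + 3159/5
  leading term y: no divisor's leading term divides it; move 91y to the remainder.
  leading term 1: no divisor's leading term divides it; move 3159/5 to the remainder.
  remainder -221/5x + 91y + 3159/5 ≠ 0; add h_3 = -221/5x + 91y + 3159/5 to the basis.

The other S-polynomials (S(f_1,h_3), S(f_2,h_3)) all reduce to 0 modulo the current basis, so we have a Gröbner basis.
Inter-reduce: drop elements whose leading term is divisible by another's, tail-reduce, and make monic.
Reduced Gröbner basis: {x - 35/17y - 243/17, y^2 + 2/5y - 23}.

A lex Gröbner basis eliminates variables successively. Here y^2 + 2/5y - 23 depends only on y, with roots {-5, 23/5}; lifting each root through the earlier basis elements recovers the full solutions.
  y = -5: the earlier basis element becomes x - 4 = 0, giving x = 4 — point (4, -5).
  y = 23/5: the earlier basis element becomes x - 404/17 = 0, giving x = 404/17 — point (404/17, 23/5).
Each listed point satisfies every original equation (direct substitution).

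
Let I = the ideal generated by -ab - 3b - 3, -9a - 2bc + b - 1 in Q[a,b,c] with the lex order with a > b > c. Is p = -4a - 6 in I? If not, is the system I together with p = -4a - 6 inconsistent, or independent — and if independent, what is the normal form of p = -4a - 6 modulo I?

First compute the reduced Gröbner basis of I by Buchberger's algorithm.
f_1 = -ab - 3b - 3, LT = ab.
f_2 = -9a - 2bc + b - 1, LT = a.

S(f_1,f_2): lcm = ab. S = -2/9b^2c + 1/9b^2 + 26/9b + 3.
  leading term b^2c: no divisor's leading term divides it; move -2/9b^2c to the remainder.
  leading term b^2: no divisor's leading term divides it; move 1/9b^2 to the remainder.
  leading term b: no divisor's leading term divides it; move 26/9b to the remainder.
  leading term 1: no divisor's leading term divides it; move 3 to the remainder.
  remainder -2/9b^2c + 1/9b^2 + 26/9b + 3 ≠ 0; add h_3 = -2/9b^2c + 1/9b^2 + 26/9b + 3 to the basis.

The other S-polynomials (S(f_1,h_3), S(f_2,h_3)) all reduce to 0 modulo the current basis, so we have a Gröbner basis.
Inter-reduce: drop elements whose leading term is divisible by another's, tail-reduce, and make monic.
Reduced Gröbner basis: {a + 2/9bc - 1/9b + 1/9, b^2c - 1/2b^2 - 13b - 27/2}.
Label its elements g_1 = a + 2/9bc - 1/9b + 1/9, g_2 = b^2c - 1/2b^2 - 13b - 27/2.

Reduce p = -4a - 6 modulo G:
  leading term a: subtract (-4)·g_1 from -4a - 6 → 8/9bc - 4/9b - 50/9
  leading term bc: no divisor's leading term divides it; move 8/9bc to the remainder.
  leading term b: no divisor's leading term divides it; move -4/9b to the remainder.
  leading term 1: no divisor's leading term divides it; move -50/9 to the remainder.
  normal form = 8/9bc - 4/9b - 50/9.
The normal form is nonzero, so p ∉ I. Since p minus its normal form lies in I, I + (p) = I + (r) where r = 8/9bc - 4/9b - 50/9; decide whether this ideal is the whole ring.
Run Buchberger on G together with r (pairs among the g_i already reduce to 0 since G is a Gröbner basis):
g_1 = a + 2/9bc - 1/9b + 1/9, LT = a.
g_2 = b^2c - 1/2b^2 - 13b - 27/2, LT = b^2c.
r = 8/9bc - 4/9b - 50/9, LT = bc.

S(g_2,r): lcm = b^2c. S = -27/4b - 27/2.
  leading term b: no divisor's leading term divides it; move -27/4b to the remainder.
  leading term 1: no divisor's leading term divides it; move -27/2 to the remainder.
  remainder -27/4b - 27/2 ≠ 0; add m_4 = -27/4b - 27/2 to the basis.

S(r,m_4): lcm = bc. S = -1/2b - 2c - 25/4.
  leading term b: subtract (2/27)·m_4 from -1/2b - 2c - 25/4 → -2c - 21/4
  leading term c: no divisor's leading term divides it; move -2c to the remainder.
  leading term 1: no divisor's leading term divides it; move -21/4 to the remainder.
  remainder -2c - 21/4 ≠ 0; add m_5 = -2c - 21/4 to the basis.

The other S-polynomials (S(g_1,g_2), S(g_1,r), S(g_1,m_4), S(g_2,m_4), S(g_1,m_5), S(g_2,m_5), S(r,m_5), S(m_4,m_5)) all reduce to 0 modulo the current basis, so we have a Gröbner basis.
Inter-reduce: drop elements whose leading term is divisible by another's, tail-reduce, and make monic.
Reduced Gröbner basis: {a + 3/2, b + 2, c + 21/8}.
The reduced Gröbner basis of I + (p) is {a + 3/2, b + 2, c + 21/8} ≠ {1}, a proper ideal, so the enlarged system stays consistent: p is independent of I, with normal form 8/9bc - 4/9b - 50/9.

-4a - 6 is independent of I; its normal form modulo I is 8/9bc - 4/9b - 50/9.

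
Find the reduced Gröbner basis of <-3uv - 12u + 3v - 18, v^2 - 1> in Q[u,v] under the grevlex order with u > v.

G = {v^2 - 1, u - 2/3v + 5/3}

f_1 = -3uv - 12u + 3v - 18, LT = uv.
f_2 = v^2 - 1, LT = v^2.

S(f_1,f_2): lcm = uv^2. S = 4uv - v^2 + u + 6v.
  leading term uv: subtract (-4/3)·f_1 from 4uv - v^2 + u + 6v → -v^2 - 15u + 10v - 24
  leading term v^2: subtract (-1)·f_2 from -v^2 - 15u + 10v - 24 → -15u + 10v - 25
  leading term u: no divisor's leading term divides it; move -15u to the remainder.
  leading term v: no divisor's leading term divides it; move 10v to the remainder.
  leading term 1: no divisor's leading term divides it; move -25 to the remainder.
  remainder -15u + 10v - 25 ≠ 0; add g_3 = -15u + 10v - 25 to the basis.

The other S-polynomials (S(f_1,g_3), S(f_2,g_3)) all reduce to 0 modulo the current basis, so we have a Gröbner basis.
Inter-reduce: drop elements whose leading term is divisible by another's, tail-reduce, and make monic.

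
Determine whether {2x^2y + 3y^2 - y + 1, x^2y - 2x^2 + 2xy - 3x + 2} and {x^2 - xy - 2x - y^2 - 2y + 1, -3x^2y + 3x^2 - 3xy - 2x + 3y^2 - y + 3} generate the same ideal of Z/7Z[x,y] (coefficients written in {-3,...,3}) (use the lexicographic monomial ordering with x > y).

No, the ideals differ.

Two ideals are equal iff their reduced Gröbner bases coincide (the reduced basis is unique for a fixed ordering).
Buchberger on the first generating set:
f_1 = 2x^2y + 3y^2 - y + 1, LT = x^2y.
f_2 = x^2y - 2x^2 + 2xy - 3x + 2, LT = x^2y.

S(f_1,f_2): lcm = x^2y. S = 2x^2 - 2xy + 3x - 2y^2 + 3y + 2.
  reduce S modulo (f_1, f_2):
  remainder 2x^2 - 2xy + 3x - 2y^2 + 3y + 2 ≠ 0; add g_3 = 2x^2 - 2xy + 3x - 2y^2 + 3y + 2 to the basis.

S(f_1,g_3): lcm = x^2y. S = xy^2 + 2xy + y^3 + 2y - 3.
  reduce S modulo (f_1, f_2, g_3):
  remainder xy^2 + 2xy + y^3 + 2y - 3 ≠ 0; add g_4 = xy^2 + 2xy + y^3 + 2y - 3 to the basis.

S(f_1,g_4): lcm = x^2y^2. S = -2x^2y - xy^3 - 2xy + 3x - 2y^3 + 3y^2 - 3y.
  reduce S modulo (f_1, f_2, g_3, g_4):
  remainder xy + 3x + y^4 + 3y^3 + y^2 + 3y ≠ 0; add g_5 = xy + 3x + y^4 + 3y^3 + y^2 + 3y to the basis.

S(f_1,g_5): lcm = x^2y. S = -3x^2 - xy^4 - 3xy^3 - xy^2 - 3xy - 2y^2 + 3y - 3.
  reduce S modulo (f_1, f_2, g_3, g_4, g_5):
  remainder -3x + y^5 + 2y^4 - 3y^3 + 2y^2 + 2y + 3 ≠ 0; add g_6 = -3x + y^5 + 2y^4 - 3y^3 + 2y^2 + 2y + 3 to the basis.

S(f_1,g_6): lcm = x^2y. S = -2xy^6 + 3xy^5 - xy^4 + 3xy^3 + 3xy^2 + xy - 2y^2 + 3y - 3.
  reduce S modulo (f_1, f_2, g_3, g_4, g_5, g_6):
  remainder 2y^7 - 3y^5 + 2y^3 + 3y^2 - y + 1 ≠ 0; add g_7 = 2y^7 - 3y^5 + 2y^3 + 3y^2 - y + 1 to the basis.

S(g_3,g_6): lcm = x^2. S = -2xy^5 + 3xy^4 - xy^3 + 3xy^2 + 2xy - x - y^2 - 2y + 1.
  reduce S modulo (f_1, f_2, g_3, g_4, g_5, g_6, g_7):
  remainder 2y^6 + 3y^5 - 2y^4 - 3y^3 + y^2 + y - 3 ≠ 0; add g_8 = 2y^6 + 3y^5 - 2y^4 - 3y^3 + y^2 + y - 3 to the basis.

The other S-polynomials (S(f_2,g_3), S(f_2,g_4), S(g_3,g_4), S(f_2,g_5), S(g_3,g_5), S(g_4,g_5), S(f_2,g_6), S(g_4,g_6), S(g_5,g_6), S(f_1,g_7), S(f_2,g_7), S(g_3,g_7), S(g_4,g_7), S(g_5,g_7), S(g_6,g_7), S(f_1,g_8), S(f_2,g_8), S(g_3,g_8), S(g_4,g_8), S(g_5,g_8), S(g_6,g_8), S(g_7,g_8)) all reduce to 0 modulo the current basis, so we have a Gröbner basis.
Inter-reduce: drop elements whose leading term is divisible by another's, tail-reduce, and make monic.
Reduced Gröbner basis: {x + 2y^5 - 3y^4 + y^3 - 3y^2 - 3y - 1, y^6 - 2y^5 - y^4 + 2y^3 - 3y^2 - 3y + 2}.

Buchberger on the second generating set:
h_1 = x^2 - xy - 2x - y^2 - 2y + 1, LT = x^2.
h_2 = -3x^2y + 3x^2 - 3xy - 2x + 3y^2 - y + 3, LT = x^2y.

S(h_1,h_2): lcm = x^2y. S = x^2 - xy^2 - 3xy - 3x - y^3 - y^2 + 3y + 1.
  reduce S modulo (h_1, h_2):
  remainder -xy^2 - 2xy - x - y^3 - 2y ≠ 0; add k_3 = -xy^2 - 2xy - x - y^3 - 2y to the basis.

S(h_1,k_3): lcm = x^2y^2. S = -2x^2y - x^2 - 2xy^3 - 2xy^2 - 2xy - y^4 - 2y^3 + y^2.
  reduce S modulo (h_1, h_2, k_3):
  remainder 2xy - 2x + y^4 + 3y^3 + 1 ≠ 0; add k_4 = 2xy - 2x + y^4 + 3y^3 + 1 to the basis.

S(h_1,k_4): lcm = x^2y. S = x^2 + 3xy^4 + 2xy^3 - xy^2 - 2xy + 3x - y^3 - 2y^2 + y.
  reduce S modulo (h_1, h_2, k_3, k_4):
  remainder 3x - 3y^5 + 3y^4 + 2y - 2 ≠ 0; add k_5 = 3x - 3y^5 + 3y^4 + 2y - 2 to the basis.

S(h_1,k_5): lcm = x^2. S = xy^5 - xy^4 + 3xy + x - y^2 - 2y + 1.
  reduce S modulo (h_1, h_2, k_3, k_4, k_5):
  remainder -y^6 + 2y^5 + 2y^4 + 2y^3 + 3y^2 + y - 1 ≠ 0; add k_6 = -y^6 + 2y^5 + 2y^4 + 2y^3 + 3y^2 + y - 1 to the basis.

The other S-polynomials (S(h_2,k_3), S(h_2,k_4), S(k_3,k_4), S(h_2,k_5), S(k_3,k_5), S(k_4,k_5), S(h_1,k_6), S(h_2,k_6), S(k_3,k_6), S(k_4,k_6), S(k_5,k_6)) all reduce to 0 modulo the current basis, so we have a Gröbner basis.
Inter-reduce: drop elements whose leading term is divisible by another's, tail-reduce, and make monic.
Reduced Gröbner basis: {x - y^5 + y^4 + 3y - 3, y^6 - 2y^5 - 2y^4 - 2y^3 - 3y^2 - y + 1}.

These differ, so the ideals are not equal.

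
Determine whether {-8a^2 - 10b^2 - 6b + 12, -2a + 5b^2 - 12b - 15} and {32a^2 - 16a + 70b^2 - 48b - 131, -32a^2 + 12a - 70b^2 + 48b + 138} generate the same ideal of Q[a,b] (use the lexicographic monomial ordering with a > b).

No, the ideals differ.

For a fixed monomial order, each ideal has a unique reduced Gröbner basis; comparing bases decides equality.
Buchberger on the first generating set:
f_1 = -8a^2 - 10b^2 - 6b + 12, LT = a^2.
f_2 = -2a + 5b^2 - 12b - 15, LT = a.

S(f_1,f_2): lcm = a^2. S = 5/2ab^2 - 6ab - 15/2a + 5/4b^2 + 3/4b - 3/2.
  leading term ab^2: subtract (-5/4b^2)·f_2 from 5/2ab^2 - 6ab - 15/2a + 5/4b^2 + 3/4b - 3/2 → -6ab - 15/2a + 25/4b^4 - 15b^3 - 35/2b^2 + 3/4b - 3/2
  leading term ab: subtract (3b)·f_2 from -6ab - 15/2a + 25/4b^4 - 15b^3 - 35/2b^2 + 3/4b - 3/2 → -15/2a + 25/4b^4 - 30b^3 + 37/2b^2 + 183/4b - 3/2
  leading term a: subtract (15/4)·f_2 from -15/2a + 25/4b^4 - 30b^3 + 37/2b^2 + 183/4b - 3/2 → 25/4b^4 - 30b^3 - 1/4b^2 + 363/4b + 219/4
  leading term b^4: no divisor's leading term divides it; move 25/4b^4 to the remainder.
  leading term b^3: no divisor's leading term divides it; move -30b^3 to the remainder.
  leading term b^2: no divisor's leading term divides it; move -1/4b^2 to the remainder.
  leading term b: no divisor's leading term divides it; move 363/4b to the remainder.
  leading term 1: no divisor's leading term divides it; move 219/4 to the remainder.
  remainder 25/4b^4 - 30b^3 - 1/4b^2 + 363/4b + 219/4 ≠ 0; add g_3 = 25/4b^4 - 30b^3 - 1/4b^2 + 363/4b + 219/4 to the basis.

The other S-polynomials (S(f_1,g_3), S(f_2,g_3)) all reduce to 0 modulo the current basis, so we have a Gröbner basis.
Inter-reduce: drop elements whose leading term is divisible by another's, tail-reduce, and make monic.
Reduced Gröbner basis: {a - 5/2b^2 + 6b + 15/2, b^4 - 24/5b^3 - 1/25b^2 + 363/25b + 219/25}.

Buchberger on the second generating set:
h_1 = 32a^2 - 16a + 70b^2 - 48b - 131, LT = a^2.
h_2 = -32a^2 + 12a - 70b^2 + 48b + 138, LT = a^2.

S(h_1,h_2): lcm = a^2. S = -1/8a + 7/32.
  leading term a: no divisor's leading term divides it; move -1/8a to the remainder.
  leading term 1: no divisor's leading term divides it; move 7/32 to the remainder.
  remainder -1/8a + 7/32 ≠ 0; add k_3 = -1/8a + 7/32 to the basis.

S(h_1,k_3): lcm = a^2. S = 5/4a + 35/16b^2 - 3/2b - 131/32.
  leading term a: subtract (-10)·k_3 from 5/4a + 35/16b^2 - 3/2b - 131/32 → 35/16b^2 - 3/2b - 61/32
  leading term b^2: no divisor's leading term divides it; move 35/16b^2 to the remainder.
  leading term b: no divisor's leading term divides it; move -3/2b to the remainder.
  leading term 1: no divisor's leading term divides it; move -61/32 to the remainder.
  remainder 35/16b^2 - 3/2b - 61/32 ≠ 0; add k_4 = 35/16b^2 - 3/2b - 61/32 to the basis.

The other S-polynomials (S(h_2,k_3), S(h_1,k_4), S(h_2,k_4), S(k_3,k_4)) all reduce to 0 modulo the current basis, so we have a Gröbner basis.
Inter-reduce: drop elements whose leading term is divisible by another's, tail-reduce, and make monic.
Reduced Gröbner basis: {a - 7/4, b^2 - 24/35b - 61/70}.

These differ, so the ideals are not equal.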